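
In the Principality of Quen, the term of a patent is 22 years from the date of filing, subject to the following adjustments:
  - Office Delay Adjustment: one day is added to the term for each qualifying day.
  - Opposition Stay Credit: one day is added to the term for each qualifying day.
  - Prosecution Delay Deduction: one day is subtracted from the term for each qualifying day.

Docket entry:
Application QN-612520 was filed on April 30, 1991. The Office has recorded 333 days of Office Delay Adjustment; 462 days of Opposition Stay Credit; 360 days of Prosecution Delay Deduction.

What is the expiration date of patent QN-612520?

Base term: filing date + 22 years → 30 April 2013.
Office Delay Adjustment: +333 days → 29 March 2014.
Opposition Stay Credit: +462 days → 4 July 2015.
Prosecution Delay Deduction: −360 days → 9 July 2014.

2014-07-09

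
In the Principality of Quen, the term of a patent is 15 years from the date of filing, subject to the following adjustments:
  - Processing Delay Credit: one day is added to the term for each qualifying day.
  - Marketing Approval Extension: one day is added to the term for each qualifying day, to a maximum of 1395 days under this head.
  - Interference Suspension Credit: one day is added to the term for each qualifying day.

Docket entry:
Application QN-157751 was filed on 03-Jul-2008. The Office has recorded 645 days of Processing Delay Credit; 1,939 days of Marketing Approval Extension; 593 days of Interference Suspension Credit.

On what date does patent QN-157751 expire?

2030-09-17

Base term: filing date + 15 years → 3 July 2023.
Processing Delay Credit: +645 days → 8 April 2025.
Marketing Approval Extension: 1939 days claimed exceeds the 1395-day cap, so +1395 days → 1 February 2029.
Interference Suspension Credit: +593 days → 17 September 2030.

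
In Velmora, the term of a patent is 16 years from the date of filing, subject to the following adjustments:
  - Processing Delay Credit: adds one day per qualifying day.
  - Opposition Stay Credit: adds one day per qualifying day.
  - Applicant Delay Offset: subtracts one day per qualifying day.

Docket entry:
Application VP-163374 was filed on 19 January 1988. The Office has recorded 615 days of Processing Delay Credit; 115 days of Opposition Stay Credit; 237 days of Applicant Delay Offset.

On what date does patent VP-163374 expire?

May 26, 2005

Base term: filing date + 16 years → 19 January 2004.
Processing Delay Credit: +615 days → 25 September 2005.
Opposition Stay Credit: +115 days → 18 January 2006.
Applicant Delay Offset: −237 days → 26 May 2005.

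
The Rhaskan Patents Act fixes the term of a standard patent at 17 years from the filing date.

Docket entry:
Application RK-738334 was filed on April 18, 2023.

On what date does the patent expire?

2040-04-18

Filing date + 17 years → 18 April 2040.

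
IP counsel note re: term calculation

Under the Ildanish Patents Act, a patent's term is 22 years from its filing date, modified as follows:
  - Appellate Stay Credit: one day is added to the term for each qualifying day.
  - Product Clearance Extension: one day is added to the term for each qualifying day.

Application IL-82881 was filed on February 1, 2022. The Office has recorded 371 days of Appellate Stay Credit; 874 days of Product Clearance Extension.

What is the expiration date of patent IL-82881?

2047-06-30

Base term: filing date + 22 years → 1 February 2044.
Appellate Stay Credit: +371 days → 6 February 2045.
Product Clearance Extension: +874 days → 30 June 2047.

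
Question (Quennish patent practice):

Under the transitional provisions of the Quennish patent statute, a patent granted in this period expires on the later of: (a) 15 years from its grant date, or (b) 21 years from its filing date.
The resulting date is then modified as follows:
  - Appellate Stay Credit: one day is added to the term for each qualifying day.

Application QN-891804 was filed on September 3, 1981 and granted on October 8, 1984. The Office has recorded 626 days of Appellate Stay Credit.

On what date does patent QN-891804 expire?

(a) grant + 15 years → 8 October 1999.
(b) filing + 21 years → 3 September 2002.
Later of the two: 3 September 2002.
Appellate Stay Credit: +626 days → 21 May 2004.

2004-05-21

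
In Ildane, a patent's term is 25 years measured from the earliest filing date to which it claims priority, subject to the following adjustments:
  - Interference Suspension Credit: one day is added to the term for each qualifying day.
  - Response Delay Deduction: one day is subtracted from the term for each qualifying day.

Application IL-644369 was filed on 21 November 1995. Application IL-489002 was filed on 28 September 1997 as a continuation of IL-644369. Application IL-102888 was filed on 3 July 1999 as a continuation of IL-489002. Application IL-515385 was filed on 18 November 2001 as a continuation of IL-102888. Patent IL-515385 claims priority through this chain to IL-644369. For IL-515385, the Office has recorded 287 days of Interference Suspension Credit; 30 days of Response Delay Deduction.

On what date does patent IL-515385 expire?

August 5, 2021

Earliest priority filing: 21 November 1995.
Base term: 21 November 1995 + 25 years → 21 November 2020.
Interference Suspension Credit: +287 days → 4 September 2021.
Response Delay Deduction: −30 days → 5 August 2021.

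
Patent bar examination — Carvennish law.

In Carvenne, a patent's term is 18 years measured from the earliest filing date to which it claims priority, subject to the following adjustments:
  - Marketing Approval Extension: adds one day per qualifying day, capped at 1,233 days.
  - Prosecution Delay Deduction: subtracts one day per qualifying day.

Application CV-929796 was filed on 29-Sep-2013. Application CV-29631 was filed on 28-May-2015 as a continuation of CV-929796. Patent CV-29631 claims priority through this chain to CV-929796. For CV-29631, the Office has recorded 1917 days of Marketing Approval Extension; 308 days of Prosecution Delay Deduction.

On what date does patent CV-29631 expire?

Earliest priority filing: 29 September 2013.
Base term: 29 September 2013 + 18 years → 29 September 2031.
Marketing Approval Extension: 1917 days claimed exceeds the 1233-day cap, so +1233 days → 13 February 2035.
Prosecution Delay Deduction: −308 days → 11 April 2034.

April 11, 2034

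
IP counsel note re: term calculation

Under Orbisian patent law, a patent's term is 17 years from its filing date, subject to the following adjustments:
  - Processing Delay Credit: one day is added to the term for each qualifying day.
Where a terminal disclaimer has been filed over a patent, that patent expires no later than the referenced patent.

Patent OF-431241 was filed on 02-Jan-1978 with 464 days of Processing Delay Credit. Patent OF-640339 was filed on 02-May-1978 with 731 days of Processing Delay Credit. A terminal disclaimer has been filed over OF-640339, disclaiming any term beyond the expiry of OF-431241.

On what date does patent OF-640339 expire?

Natural term of OF-640339:
  Base: filing + 17 years → 2 May 1995.
  Processing Delay Credit: +731 days → 2 May 1997.
Expiry of referenced patent OF-431241:
  Base: filing + 17 years → 2 January 1995.
  Processing Delay Credit: +464 days → 10 April 1996.
Terminal disclaimer: OF-640339 expires on the earlier of 2 May 1997 and 10 April 1996.

April 10, 1996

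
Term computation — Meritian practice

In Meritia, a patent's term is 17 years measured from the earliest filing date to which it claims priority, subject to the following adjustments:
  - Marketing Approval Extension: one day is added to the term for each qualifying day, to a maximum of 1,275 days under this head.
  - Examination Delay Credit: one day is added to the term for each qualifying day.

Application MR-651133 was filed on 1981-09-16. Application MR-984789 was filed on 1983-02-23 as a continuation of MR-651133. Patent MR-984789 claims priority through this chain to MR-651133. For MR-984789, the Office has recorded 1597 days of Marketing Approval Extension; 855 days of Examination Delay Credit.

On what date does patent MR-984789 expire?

Earliest priority filing: 16 September 1981.
Base term: 16 September 1981 + 17 years → 16 September 1998.
Marketing Approval Extension: 1597 days claimed exceeds the 1275-day cap, so +1275 days → 14 March 2002.
Examination Delay Credit: +855 days → 16 July 2004.

July 16, 2004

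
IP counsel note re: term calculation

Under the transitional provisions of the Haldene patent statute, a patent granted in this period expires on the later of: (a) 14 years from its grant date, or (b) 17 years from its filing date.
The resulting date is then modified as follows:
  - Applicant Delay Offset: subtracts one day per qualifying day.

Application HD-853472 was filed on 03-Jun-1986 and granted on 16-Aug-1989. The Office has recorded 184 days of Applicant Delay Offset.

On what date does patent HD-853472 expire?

February 13, 2003

(a) grant + 14 years → 16 August 2003.
(b) filing + 17 years → 3 June 2003.
Later of the two: 16 August 2003.
Applicant Delay Offset: −184 days → 13 February 2003.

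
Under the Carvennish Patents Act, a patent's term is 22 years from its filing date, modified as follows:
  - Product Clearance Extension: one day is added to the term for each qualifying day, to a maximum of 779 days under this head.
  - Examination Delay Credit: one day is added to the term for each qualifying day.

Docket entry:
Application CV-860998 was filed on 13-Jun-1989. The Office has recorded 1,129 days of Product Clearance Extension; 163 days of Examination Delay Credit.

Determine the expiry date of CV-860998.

Base term: filing date + 22 years → 13 June 2011.
Product Clearance Extension: 1129 days claimed exceeds the 779-day cap, so +779 days → 31 July 2013.
Examination Delay Credit: +163 days → 10 January 2014.

2014-01-10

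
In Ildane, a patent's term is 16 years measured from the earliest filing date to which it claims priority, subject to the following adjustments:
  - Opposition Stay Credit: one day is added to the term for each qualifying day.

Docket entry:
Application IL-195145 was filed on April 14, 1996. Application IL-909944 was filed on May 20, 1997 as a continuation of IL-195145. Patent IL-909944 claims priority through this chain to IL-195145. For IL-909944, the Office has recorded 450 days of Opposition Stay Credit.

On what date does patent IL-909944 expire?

Earliest priority filing: 14 April 1996.
Base term: 14 April 1996 + 16 years → 14 April 2012.
Opposition Stay Credit: +450 days → 8 July 2013.

July 8, 2013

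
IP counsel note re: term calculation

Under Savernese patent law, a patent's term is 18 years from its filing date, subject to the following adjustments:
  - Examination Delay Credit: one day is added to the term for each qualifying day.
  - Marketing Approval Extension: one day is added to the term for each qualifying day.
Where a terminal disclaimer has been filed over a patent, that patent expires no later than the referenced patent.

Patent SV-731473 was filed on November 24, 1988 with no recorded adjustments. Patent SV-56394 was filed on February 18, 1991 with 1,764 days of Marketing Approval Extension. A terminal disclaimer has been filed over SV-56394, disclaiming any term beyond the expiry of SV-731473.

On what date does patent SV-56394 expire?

2006-11-24

Natural term of SV-56394:
  Base: filing + 18 years → 18 February 2009.
  Marketing Approval Extension: +1764 days → 18 December 2013.
Expiry of referenced patent SV-731473:
  Base: filing + 18 years → 24 November 2006.
Terminal disclaimer: SV-56394 expires on the earlier of 18 December 2013 and 24 November 2006.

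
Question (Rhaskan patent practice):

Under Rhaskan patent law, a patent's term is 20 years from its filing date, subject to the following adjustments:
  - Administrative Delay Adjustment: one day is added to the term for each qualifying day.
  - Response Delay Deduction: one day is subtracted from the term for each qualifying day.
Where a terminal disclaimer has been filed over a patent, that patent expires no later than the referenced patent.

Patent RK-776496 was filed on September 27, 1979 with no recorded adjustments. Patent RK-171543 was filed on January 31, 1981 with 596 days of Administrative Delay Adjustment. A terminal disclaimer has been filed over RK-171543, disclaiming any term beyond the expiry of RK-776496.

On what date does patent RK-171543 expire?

Natural term of RK-171543:
  Base: filing + 20 years → 31 January 2001.
  Administrative Delay Adjustment: +596 days → 19 September 2002.
Expiry of referenced patent RK-776496:
  Base: filing + 20 years → 27 September 1999.
Terminal disclaimer: RK-171543 expires on the earlier of 19 September 2002 and 27 September 1999.

1999-09-27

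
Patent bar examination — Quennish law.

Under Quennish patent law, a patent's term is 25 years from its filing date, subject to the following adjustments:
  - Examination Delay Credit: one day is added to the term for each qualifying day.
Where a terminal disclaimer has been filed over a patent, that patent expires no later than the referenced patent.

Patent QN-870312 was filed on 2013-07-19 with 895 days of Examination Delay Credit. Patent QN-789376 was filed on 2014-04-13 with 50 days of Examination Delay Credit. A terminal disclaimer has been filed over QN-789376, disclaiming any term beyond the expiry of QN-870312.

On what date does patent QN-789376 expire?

2039-06-02

Natural term of QN-789376:
  Base: filing + 25 years → 13 April 2039.
  Examination Delay Credit: +50 days → 2 June 2039.
Expiry of referenced patent QN-870312:
  Base: filing + 25 years → 19 July 2038.
  Examination Delay Credit: +895 days → 30 December 2040.
Terminal disclaimer: QN-789376 expires on the earlier of 2 June 2039 and 30 December 2040.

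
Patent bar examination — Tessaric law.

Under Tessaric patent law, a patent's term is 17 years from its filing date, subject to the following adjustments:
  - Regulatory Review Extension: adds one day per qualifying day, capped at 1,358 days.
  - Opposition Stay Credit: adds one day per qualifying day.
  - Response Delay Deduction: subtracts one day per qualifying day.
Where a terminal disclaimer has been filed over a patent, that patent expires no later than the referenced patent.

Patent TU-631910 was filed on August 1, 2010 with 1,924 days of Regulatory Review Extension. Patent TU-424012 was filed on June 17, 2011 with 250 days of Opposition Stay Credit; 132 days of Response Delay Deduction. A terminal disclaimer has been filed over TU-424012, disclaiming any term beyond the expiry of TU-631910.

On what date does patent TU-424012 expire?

2028-10-13

Natural term of TU-424012:
  Base: filing + 17 years → 17 June 2028.
  Opposition Stay Credit: +250 days → 22 February 2029.
  Response Delay Deduction: −132 days → 13 October 2028.
Expiry of referenced patent TU-631910:
  Base: filing + 17 years → 1 August 2027.
  Regulatory Review Extension: 1924 days claimed exceeds the 1358-day cap, so +1358 days → 20 April 2031.
Terminal disclaimer: TU-424012 expires on the earlier of 13 October 2028 and 20 April 2031.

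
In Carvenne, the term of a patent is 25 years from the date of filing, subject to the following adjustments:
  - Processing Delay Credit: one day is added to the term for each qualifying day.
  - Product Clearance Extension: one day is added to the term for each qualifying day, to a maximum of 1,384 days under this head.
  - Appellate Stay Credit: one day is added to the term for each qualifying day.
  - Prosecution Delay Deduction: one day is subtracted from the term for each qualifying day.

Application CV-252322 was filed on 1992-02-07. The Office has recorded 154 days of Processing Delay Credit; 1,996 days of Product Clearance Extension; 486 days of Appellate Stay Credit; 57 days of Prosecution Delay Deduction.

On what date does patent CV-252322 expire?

Base term: filing date + 25 years → 7 February 2017.
Processing Delay Credit: +154 days → 11 July 2017.
Product Clearance Extension: 1996 days claimed exceeds the 1384-day cap, so +1384 days → 25 April 2021.
Appellate Stay Credit: +486 days → 24 August 2022.
Prosecution Delay Deduction: −57 days → 28 June 2022.

June 28, 2022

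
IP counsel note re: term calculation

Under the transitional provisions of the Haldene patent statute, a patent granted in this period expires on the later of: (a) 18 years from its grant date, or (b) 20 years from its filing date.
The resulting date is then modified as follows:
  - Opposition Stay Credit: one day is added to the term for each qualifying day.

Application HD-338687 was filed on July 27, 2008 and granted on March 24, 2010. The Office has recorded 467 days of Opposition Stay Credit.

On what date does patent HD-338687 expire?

2029-11-06

(a) grant + 18 years → 24 March 2028.
(b) filing + 20 years → 27 July 2028.
Later of the two: 27 July 2028.
Opposition Stay Credit: +467 days → 6 November 2029.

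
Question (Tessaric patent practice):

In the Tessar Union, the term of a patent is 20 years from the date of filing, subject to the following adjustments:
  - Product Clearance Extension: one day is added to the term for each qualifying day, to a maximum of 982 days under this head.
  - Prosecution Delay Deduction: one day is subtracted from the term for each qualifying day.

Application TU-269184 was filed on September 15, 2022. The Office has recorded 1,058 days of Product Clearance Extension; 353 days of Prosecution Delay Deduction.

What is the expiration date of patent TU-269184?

2044-06-05

Base term: filing date + 20 years → 15 September 2042.
Product Clearance Extension: 1058 days claimed exceeds the 982-day cap, so +982 days → 24 May 2045.
Prosecution Delay Deduction: −353 days → 5 June 2044.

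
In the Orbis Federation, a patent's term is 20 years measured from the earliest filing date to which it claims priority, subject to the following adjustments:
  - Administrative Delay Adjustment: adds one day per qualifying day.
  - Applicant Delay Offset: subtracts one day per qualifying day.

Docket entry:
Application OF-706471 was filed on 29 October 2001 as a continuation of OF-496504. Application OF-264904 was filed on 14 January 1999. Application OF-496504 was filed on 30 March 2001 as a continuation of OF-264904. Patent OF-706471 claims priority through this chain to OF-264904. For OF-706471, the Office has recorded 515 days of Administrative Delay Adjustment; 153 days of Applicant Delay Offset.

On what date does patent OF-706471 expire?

Earliest priority filing: 14 January 1999.
Base term: 14 January 1999 + 20 years → 14 January 2019.
Administrative Delay Adjustment: +515 days → 12 June 2020.
Applicant Delay Offset: −153 days → 11 January 2020.

January 11, 2020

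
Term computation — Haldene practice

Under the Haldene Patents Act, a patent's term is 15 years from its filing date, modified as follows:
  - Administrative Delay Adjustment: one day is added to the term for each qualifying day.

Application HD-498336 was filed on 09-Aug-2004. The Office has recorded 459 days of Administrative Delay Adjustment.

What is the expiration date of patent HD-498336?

Base term: filing date + 15 years → 9 August 2019.
Administrative Delay Adjustment: +459 days → 10 November 2020.

November 10, 2020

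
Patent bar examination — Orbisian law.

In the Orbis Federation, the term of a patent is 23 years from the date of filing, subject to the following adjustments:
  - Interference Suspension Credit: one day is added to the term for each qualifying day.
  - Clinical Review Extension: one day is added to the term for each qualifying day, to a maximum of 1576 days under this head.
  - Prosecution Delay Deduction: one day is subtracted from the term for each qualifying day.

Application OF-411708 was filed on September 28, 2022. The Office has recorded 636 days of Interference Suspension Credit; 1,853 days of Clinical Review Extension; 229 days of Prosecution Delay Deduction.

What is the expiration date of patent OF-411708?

Base term: filing date + 23 years → 28 September 2045.
Interference Suspension Credit: +636 days → 26 June 2047.
Clinical Review Extension: 1853 days claimed exceeds the 1576-day cap, so +1576 days → 19 October 2051.
Prosecution Delay Deduction: −229 days → 4 March 2051.

March 4, 2051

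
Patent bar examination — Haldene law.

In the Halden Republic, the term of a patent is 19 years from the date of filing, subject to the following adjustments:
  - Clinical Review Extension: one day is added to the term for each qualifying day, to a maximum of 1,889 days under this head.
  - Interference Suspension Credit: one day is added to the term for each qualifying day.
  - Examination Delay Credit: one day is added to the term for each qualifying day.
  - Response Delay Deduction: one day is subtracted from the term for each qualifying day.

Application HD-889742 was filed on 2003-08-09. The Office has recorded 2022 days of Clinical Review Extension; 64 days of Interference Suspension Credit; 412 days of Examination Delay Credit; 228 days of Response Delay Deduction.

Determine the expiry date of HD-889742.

Base term: filing date + 19 years → 9 August 2022.
Clinical Review Extension: 2022 days claimed exceeds the 1889-day cap, so +1889 days → 11 October 2027.
Interference Suspension Credit: +64 days → 14 December 2027.
Examination Delay Credit: +412 days → 29 January 2029.
Response Delay Deduction: −228 days → 15 June 2028.

June 15, 2028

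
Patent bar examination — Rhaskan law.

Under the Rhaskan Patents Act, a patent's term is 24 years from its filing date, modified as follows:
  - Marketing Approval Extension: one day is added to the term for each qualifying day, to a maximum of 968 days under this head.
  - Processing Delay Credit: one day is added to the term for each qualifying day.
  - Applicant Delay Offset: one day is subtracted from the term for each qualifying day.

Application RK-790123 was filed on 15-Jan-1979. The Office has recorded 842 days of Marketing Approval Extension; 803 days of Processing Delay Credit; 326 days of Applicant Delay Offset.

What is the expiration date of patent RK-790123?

2006-08-26

Base term: filing date + 24 years → 15 January 2003.
Marketing Approval Extension: 842 days (within the 968-day cap) → +842 days → 6 May 2005.
Processing Delay Credit: +803 days → 18 July 2007.
Applicant Delay Offset: −326 days → 26 August 2006.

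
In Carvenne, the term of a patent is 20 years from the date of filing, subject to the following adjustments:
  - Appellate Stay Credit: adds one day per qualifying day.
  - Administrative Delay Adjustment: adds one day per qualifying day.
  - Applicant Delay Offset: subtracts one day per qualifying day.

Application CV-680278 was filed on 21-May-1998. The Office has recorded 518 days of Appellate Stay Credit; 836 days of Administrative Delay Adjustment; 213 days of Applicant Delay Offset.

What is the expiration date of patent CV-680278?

Base term: filing date + 20 years → 21 May 2018.
Appellate Stay Credit: +518 days → 21 October 2019.
Administrative Delay Adjustment: +836 days → 3 February 2022.
Applicant Delay Offset: −213 days → 5 July 2021.

July 5, 2021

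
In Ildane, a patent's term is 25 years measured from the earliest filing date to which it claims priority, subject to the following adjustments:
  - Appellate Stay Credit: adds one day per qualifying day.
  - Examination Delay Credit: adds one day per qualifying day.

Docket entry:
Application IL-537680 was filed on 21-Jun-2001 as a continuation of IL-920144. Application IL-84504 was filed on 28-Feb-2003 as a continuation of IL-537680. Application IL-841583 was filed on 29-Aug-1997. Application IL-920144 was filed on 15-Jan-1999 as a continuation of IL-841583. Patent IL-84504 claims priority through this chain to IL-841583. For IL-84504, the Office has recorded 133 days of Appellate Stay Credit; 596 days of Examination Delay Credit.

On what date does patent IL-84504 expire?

Earliest priority filing: 29 August 1997.
Base term: 29 August 1997 + 25 years → 29 August 2022.
Appellate Stay Credit: +133 days → 9 January 2023.
Examination Delay Credit: +596 days → 27 August 2024.

August 27, 2024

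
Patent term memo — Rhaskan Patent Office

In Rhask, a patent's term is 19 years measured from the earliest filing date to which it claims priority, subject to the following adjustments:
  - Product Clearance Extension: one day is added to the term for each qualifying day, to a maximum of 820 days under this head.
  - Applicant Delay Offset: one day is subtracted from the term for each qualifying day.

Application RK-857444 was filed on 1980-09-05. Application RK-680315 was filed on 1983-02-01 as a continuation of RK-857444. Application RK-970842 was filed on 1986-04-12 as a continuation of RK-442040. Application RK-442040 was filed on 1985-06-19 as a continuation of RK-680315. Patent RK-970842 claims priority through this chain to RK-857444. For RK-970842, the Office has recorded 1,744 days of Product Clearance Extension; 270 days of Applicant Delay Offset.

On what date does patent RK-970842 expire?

Earliest priority filing: 5 September 1980.
Base term: 5 September 1980 + 19 years → 5 September 1999.
Product Clearance Extension: 1744 days claimed exceeds the 820-day cap, so +820 days → 3 December 2001.
Applicant Delay Offset: −270 days → 8 March 2001.

March 8, 2001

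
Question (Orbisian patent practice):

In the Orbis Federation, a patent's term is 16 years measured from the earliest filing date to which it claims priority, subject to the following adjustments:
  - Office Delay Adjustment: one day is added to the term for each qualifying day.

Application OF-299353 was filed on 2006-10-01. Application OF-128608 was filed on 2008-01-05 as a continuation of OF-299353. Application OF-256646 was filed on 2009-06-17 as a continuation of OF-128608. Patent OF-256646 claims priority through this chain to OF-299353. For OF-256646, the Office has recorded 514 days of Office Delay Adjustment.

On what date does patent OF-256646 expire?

2024-02-27

Earliest priority filing: 1 October 2006.
Base term: 1 October 2006 + 16 years → 1 October 2022.
Office Delay Adjustment: +514 days → 27 February 2024.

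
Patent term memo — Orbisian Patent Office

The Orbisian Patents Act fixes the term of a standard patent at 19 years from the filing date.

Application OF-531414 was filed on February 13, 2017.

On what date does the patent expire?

2036-02-13

Filing date + 19 years → 13 February 2036.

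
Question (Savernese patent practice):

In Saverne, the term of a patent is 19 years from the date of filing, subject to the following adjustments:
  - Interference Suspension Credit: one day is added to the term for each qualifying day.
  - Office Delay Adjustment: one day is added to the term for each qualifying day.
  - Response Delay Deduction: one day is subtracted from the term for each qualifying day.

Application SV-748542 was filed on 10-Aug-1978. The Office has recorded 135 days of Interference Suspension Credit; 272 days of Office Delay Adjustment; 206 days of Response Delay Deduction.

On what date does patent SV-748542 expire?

Base term: filing date + 19 years → 10 August 1997.
Interference Suspension Credit: +135 days → 23 December 1997.
Office Delay Adjustment: +272 days → 21 September 1998.
Response Delay Deduction: −206 days → 27 February 1998.

1998-02-27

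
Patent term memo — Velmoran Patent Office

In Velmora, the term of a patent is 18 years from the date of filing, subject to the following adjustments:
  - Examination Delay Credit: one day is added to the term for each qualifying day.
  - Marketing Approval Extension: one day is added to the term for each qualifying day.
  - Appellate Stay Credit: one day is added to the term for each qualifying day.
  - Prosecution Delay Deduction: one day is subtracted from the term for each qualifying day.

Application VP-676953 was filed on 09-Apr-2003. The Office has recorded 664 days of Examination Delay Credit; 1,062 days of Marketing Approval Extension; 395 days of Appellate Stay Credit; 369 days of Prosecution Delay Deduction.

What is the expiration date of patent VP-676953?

January 25, 2026

Base term: filing date + 18 years → 9 April 2021.
Examination Delay Credit: +664 days → 2 February 2023.
Marketing Approval Extension: +1062 days → 30 December 2025.
Appellate Stay Credit: +395 days → 29 January 2027.
Prosecution Delay Deduction: −369 days → 25 January 2026.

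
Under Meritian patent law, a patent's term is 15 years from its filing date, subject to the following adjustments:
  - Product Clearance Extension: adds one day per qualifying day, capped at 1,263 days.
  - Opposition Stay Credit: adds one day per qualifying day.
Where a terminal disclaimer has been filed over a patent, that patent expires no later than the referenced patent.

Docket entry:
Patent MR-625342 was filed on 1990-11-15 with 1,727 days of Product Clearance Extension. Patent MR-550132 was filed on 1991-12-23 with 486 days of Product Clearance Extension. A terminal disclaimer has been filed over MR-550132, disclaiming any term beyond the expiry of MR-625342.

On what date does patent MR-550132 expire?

Natural term of MR-550132:
  Base: filing + 15 years → 23 December 2006.
  Product Clearance Extension: 486 days (within the 1263-day cap) → +486 days → 22 April 2008.
Expiry of referenced patent MR-625342:
  Base: filing + 15 years → 15 November 2005.
  Product Clearance Extension: 1727 days claimed exceeds the 1263-day cap, so +1263 days → 1 May 2009.
Terminal disclaimer: MR-550132 expires on the earlier of 22 April 2008 and 1 May 2009.

April 22, 2008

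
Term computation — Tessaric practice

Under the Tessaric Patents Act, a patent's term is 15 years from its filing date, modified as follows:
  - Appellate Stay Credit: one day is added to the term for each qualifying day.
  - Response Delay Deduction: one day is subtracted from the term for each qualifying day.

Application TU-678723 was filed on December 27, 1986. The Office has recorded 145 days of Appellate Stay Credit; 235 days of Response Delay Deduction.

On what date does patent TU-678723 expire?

Base term: filing date + 15 years → 27 December 2001.
Appellate Stay Credit: +145 days → 21 May 2002.
Response Delay Deduction: −235 days → 28 September 2001.

2001-09-28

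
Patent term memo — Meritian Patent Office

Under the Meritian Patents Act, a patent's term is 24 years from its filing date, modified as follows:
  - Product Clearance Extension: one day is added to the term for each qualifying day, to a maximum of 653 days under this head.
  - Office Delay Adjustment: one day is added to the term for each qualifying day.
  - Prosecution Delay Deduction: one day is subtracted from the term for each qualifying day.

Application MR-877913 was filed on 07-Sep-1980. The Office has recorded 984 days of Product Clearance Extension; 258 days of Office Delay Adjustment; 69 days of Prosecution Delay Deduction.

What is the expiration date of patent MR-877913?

Base term: filing date + 24 years → 7 September 2004.
Product Clearance Extension: 984 days claimed exceeds the 653-day cap, so +653 days → 22 June 2006.
Office Delay Adjustment: +258 days → 7 March 2007.
Prosecution Delay Deduction: −69 days → 28 December 2006.

2006-12-28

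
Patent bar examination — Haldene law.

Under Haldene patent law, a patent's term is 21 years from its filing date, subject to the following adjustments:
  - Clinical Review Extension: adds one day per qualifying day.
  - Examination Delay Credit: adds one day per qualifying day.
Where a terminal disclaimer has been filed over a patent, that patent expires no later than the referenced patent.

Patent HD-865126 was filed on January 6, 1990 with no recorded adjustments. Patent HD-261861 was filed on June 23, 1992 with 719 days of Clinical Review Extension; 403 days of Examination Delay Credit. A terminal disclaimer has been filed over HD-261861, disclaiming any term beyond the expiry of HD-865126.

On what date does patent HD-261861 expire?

2011-01-06

Natural term of HD-261861:
  Base: filing + 21 years → 23 June 2013.
  Clinical Review Extension: +719 days → 12 June 2015.
  Examination Delay Credit: +403 days → 19 July 2016.
Expiry of referenced patent HD-865126:
  Base: filing + 21 years → 6 January 2011.
Terminal disclaimer: HD-261861 expires on the earlier of 19 July 2016 and 6 January 2011.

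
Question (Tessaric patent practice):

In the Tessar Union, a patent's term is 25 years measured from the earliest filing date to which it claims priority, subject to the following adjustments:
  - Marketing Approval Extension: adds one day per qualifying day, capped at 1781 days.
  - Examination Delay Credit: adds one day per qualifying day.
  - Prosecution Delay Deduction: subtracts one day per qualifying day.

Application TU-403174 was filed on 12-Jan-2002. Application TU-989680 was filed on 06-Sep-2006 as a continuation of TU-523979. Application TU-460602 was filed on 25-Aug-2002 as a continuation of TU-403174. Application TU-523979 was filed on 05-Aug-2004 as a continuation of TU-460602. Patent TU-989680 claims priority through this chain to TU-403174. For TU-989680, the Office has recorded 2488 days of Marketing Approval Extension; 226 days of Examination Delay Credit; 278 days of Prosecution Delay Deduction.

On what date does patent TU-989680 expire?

Earliest priority filing: 12 January 2002.
Base term: 12 January 2002 + 25 years → 12 January 2027.
Marketing Approval Extension: 2488 days claimed exceeds the 1781-day cap, so +1781 days → 28 November 2031.
Examination Delay Credit: +226 days → 11 July 2032.
Prosecution Delay Deduction: −278 days → 7 October 2031.

2031-10-07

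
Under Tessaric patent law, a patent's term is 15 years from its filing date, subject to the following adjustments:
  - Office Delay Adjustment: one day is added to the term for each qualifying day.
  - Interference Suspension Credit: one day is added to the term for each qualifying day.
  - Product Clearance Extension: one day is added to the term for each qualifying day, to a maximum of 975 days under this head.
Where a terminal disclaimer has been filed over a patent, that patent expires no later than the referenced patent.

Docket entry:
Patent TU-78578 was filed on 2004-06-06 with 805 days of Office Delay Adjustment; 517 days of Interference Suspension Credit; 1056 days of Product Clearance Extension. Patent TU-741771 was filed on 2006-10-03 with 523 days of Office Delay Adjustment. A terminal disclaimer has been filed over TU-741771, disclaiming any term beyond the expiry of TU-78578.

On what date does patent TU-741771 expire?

March 10, 2023

Natural term of TU-741771:
  Base: filing + 15 years → 3 October 2021.
  Office Delay Adjustment: +523 days → 10 March 2023.
Expiry of referenced patent TU-78578:
  Base: filing + 15 years → 6 June 2019.
  Office Delay Adjustment: +805 days → 19 August 2021.
  Interference Suspension Credit: +517 days → 18 January 2023.
  Product Clearance Extension: 1056 days claimed exceeds the 975-day cap, so +975 days → 19 September 2025.
Terminal disclaimer: TU-741771 expires on the earlier of 10 March 2023 and 19 September 2025.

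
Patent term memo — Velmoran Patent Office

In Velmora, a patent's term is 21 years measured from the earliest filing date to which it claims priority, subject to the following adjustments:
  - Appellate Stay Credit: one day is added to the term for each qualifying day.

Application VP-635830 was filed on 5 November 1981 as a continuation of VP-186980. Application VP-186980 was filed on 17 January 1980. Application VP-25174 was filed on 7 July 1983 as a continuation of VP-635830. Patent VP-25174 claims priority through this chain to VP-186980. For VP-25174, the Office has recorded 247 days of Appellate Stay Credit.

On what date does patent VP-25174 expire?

Earliest priority filing: 17 January 1980.
Base term: 17 January 1980 + 21 years → 17 January 2001.
Appellate Stay Credit: +247 days → 21 September 2001.

2001-09-21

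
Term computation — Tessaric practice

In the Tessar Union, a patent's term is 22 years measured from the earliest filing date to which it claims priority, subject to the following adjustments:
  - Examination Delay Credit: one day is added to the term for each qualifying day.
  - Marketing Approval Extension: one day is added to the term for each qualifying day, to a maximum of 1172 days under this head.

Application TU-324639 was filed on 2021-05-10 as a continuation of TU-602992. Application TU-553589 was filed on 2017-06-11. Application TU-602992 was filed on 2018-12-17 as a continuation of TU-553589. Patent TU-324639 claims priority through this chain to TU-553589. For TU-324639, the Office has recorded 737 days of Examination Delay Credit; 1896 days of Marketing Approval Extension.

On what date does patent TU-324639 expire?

Earliest priority filing: 11 June 2017.
Base term: 11 June 2017 + 22 years → 11 June 2039.
Examination Delay Credit: +737 days → 17 June 2041.
Marketing Approval Extension: 1896 days claimed exceeds the 1172-day cap, so +1172 days → 1 September 2044.

2044-09-01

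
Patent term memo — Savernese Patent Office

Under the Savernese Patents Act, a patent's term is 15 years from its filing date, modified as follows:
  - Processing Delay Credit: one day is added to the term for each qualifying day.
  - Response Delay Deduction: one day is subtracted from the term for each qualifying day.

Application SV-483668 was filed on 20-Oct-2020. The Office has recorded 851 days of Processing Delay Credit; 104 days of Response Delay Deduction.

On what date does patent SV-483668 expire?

Base term: filing date + 15 years → 20 October 2035.
Processing Delay Credit: +851 days → 17 February 2038.
Response Delay Deduction: −104 days → 5 November 2037.

November 5, 2037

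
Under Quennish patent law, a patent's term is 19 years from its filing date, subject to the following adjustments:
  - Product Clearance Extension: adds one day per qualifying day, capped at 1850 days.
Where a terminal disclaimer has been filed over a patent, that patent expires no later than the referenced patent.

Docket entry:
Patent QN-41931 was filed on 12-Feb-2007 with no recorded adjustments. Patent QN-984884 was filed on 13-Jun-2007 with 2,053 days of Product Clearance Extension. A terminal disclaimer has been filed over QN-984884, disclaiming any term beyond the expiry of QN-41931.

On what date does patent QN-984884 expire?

2026-02-12

Natural term of QN-984884:
  Base: filing + 19 years → 13 June 2026.
  Product Clearance Extension: 2053 days claimed exceeds the 1850-day cap, so +1850 days → 7 July 2031.
Expiry of referenced patent QN-41931:
  Base: filing + 19 years → 12 February 2026.
Terminal disclaimer: QN-984884 expires on the earlier of 7 July 2031 and 12 February 2026.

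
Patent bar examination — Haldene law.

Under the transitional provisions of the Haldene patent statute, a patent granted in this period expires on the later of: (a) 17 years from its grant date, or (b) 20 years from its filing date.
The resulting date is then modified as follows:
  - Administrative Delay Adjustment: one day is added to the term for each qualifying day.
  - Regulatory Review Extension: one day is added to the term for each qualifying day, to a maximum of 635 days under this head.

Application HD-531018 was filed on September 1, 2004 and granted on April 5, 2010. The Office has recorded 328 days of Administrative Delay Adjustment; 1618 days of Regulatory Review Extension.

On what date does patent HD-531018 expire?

November 23, 2029

(a) grant + 17 years → 5 April 2027.
(b) filing + 20 years → 1 September 2024.
Later of the two: 5 April 2027.
Administrative Delay Adjustment: +328 days → 27 February 2028.
Regulatory Review Extension: 1618 days claimed exceeds the 635-day cap, so +635 days → 23 November 2029.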